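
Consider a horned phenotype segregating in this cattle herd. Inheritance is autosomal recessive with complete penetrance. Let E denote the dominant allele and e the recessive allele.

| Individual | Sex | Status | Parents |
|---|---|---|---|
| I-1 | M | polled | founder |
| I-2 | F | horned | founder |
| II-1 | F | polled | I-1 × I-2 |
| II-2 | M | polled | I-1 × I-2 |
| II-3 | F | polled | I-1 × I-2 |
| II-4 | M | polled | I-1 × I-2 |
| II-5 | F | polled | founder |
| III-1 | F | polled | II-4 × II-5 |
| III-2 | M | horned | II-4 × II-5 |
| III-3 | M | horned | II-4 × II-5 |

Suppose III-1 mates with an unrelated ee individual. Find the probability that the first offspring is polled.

II-4 is polled so carries E and received e from I-2 (ee), so II-4 is Ee.
II-5 is polled so carries E and passed e to III-2 (ee), so II-5 is Ee.
III-1 is a polled offspring of II-4 (Ee) × II-5 (Ee), whose cross gives 1/4 EE : 1/2 Ee : 1/4 ee; conditioning on being polled, III-1 is EE with probability 1/3, Ee with probability 2/3.
Summing over parental genotype combinations, P(offspring is polled) = 1/3·1 + 2/3·1/2 = 2/3.

2/3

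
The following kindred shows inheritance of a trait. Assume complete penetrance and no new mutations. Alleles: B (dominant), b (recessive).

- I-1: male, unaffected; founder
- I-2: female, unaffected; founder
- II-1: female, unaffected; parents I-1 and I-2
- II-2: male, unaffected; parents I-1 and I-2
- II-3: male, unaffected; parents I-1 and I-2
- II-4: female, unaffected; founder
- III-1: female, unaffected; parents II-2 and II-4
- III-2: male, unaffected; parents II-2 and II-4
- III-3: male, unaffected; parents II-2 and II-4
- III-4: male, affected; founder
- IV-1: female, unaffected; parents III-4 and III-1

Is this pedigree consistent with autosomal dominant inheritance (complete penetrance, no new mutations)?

A consistent assignment under autosomal dominant exists: I-1 bb, I-2 bb, II-1 bb, II-2 bb, II-3 bb, II-4 bb, III-1 bb, III-2 bb, III-3 bb, III-4 Bb, IV-1 bb.
In this assignment every recorded phenotype matches its genotype and every non-founder's genotype is obtainable from its parents' genotypes, so the pedigree is consistent.

Yes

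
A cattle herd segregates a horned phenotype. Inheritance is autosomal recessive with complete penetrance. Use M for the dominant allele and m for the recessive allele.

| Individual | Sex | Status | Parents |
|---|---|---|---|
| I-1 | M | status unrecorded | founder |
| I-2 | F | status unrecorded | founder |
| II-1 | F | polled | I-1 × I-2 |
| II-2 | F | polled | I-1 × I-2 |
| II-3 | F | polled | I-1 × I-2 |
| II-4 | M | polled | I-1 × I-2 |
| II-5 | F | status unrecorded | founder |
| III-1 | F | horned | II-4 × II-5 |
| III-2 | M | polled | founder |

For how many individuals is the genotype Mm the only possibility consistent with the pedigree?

Obligate heterozygotes: II-4 is polled so carries M and passed m to III-1 (mm), so II-4 is Mm.
Every other individual is either homozygous by phenotype or has at least one consistent homozygous assignment, so the count is 1.

1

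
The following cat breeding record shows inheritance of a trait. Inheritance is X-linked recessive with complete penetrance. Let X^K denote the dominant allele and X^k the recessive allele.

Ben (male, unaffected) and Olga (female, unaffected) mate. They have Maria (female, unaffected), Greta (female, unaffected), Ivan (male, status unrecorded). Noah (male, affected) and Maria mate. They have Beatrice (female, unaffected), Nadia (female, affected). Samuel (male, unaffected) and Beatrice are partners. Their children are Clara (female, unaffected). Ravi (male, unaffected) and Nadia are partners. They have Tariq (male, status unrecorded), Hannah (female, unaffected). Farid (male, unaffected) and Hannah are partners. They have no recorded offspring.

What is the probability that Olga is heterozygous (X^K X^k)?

1

Olga is unaffected so carries K and passed k to Maria (X^K X^k, whose K came from Ben), so Olga is X^K X^k, giving P(X^K X^k) = 1.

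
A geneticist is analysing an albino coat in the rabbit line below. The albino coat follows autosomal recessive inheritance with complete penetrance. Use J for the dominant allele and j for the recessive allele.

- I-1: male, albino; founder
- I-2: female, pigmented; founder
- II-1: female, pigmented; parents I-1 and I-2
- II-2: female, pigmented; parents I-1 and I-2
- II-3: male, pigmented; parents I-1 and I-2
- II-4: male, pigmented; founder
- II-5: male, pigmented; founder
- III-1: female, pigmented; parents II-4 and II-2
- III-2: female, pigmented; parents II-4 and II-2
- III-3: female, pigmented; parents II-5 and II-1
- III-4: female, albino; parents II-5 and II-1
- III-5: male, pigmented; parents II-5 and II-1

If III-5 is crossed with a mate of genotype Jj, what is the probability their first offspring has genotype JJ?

1/3

II-5 is pigmented so carries J and passed j to III-4 (jj), so II-5 is Jj.
II-1 is pigmented so carries J and received j from I-1 (jj), so II-1 is Jj.
III-5 is a pigmented offspring of II-5 (Jj) × II-1 (Jj), whose cross gives 1/4 JJ : 1/2 Jj : 1/4 jj; conditioning on being pigmented, III-5 is JJ with probability 1/3, Jj with probability 2/3.
Summing over parental genotype combinations, P(offspring has genotype JJ) = 1/3·1/2 + 2/3·1/4 = 1/3.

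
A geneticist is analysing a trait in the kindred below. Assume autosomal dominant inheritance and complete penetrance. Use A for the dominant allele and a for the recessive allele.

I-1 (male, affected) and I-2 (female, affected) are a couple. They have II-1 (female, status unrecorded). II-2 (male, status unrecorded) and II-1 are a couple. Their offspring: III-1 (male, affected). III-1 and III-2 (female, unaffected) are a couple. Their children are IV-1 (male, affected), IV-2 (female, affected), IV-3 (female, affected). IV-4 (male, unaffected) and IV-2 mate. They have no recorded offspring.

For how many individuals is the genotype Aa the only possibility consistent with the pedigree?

3

Obligate heterozygotes: IV-1 is affected so carries A and received a from III-2 (aa), so IV-1 is Aa; IV-2 is affected so carries A and received a from III-2 (aa), so IV-2 is Aa; IV-3 is affected so carries A and received a from III-2 (aa), so IV-3 is Aa.
Every other individual is either homozygous by phenotype or has at least one consistent homozygous assignment, so the count is 3.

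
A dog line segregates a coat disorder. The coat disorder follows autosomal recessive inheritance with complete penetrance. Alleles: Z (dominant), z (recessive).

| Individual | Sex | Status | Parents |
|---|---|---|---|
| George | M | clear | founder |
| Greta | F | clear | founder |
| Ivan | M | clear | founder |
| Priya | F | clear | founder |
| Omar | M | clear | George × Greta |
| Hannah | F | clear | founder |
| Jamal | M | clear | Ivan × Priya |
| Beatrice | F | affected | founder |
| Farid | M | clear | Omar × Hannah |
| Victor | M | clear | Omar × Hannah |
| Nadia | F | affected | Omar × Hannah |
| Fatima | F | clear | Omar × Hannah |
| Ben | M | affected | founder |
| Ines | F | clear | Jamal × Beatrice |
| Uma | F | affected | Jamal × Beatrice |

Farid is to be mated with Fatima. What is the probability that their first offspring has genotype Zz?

4/9

Omar is clear so carries Z and passed z to Nadia (zz), so Omar is Zz.
Hannah is clear so carries Z and passed z to Nadia (zz), so Hannah is Zz.
Farid is a clear offspring of Omar (Zz) × Hannah (Zz), whose cross gives 1/4 ZZ : 1/2 Zz : 1/4 zz; conditioning on being clear, Farid is ZZ with probability 1/3, Zz with probability 2/3.
Fatima is a clear offspring of Omar (Zz) × Hannah (Zz), whose cross gives 1/4 ZZ : 1/2 Zz : 1/4 zz; conditioning on being clear, Fatima is ZZ with probability 1/3, Zz with probability 2/3.
Summing over parental genotype combinations, P(offspring has genotype Zz) = 2/9·1/2 + 2/9·1/2 + 4/9·1/2 = 4/9.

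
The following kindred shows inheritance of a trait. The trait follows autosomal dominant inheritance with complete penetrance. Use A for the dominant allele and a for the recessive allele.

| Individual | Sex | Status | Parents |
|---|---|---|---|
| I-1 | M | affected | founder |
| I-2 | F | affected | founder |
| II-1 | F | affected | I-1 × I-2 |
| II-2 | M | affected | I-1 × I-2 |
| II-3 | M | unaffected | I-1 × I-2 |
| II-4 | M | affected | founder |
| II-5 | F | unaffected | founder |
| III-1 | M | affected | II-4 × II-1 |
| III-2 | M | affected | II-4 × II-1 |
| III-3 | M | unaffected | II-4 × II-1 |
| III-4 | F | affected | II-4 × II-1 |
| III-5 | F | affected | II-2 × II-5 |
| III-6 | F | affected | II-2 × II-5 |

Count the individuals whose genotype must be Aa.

6

Obligate heterozygotes: I-1 is affected so carries A and passed a to II-3 (aa), so I-1 is Aa; I-2 is affected so carries A and passed a to II-3 (aa), so I-2 is Aa; II-1 is affected so carries A and passed a to III-3 (aa), so II-1 is Aa; II-4 is affected so carries A and passed a to III-3 (aa), so II-4 is Aa; III-5 is affected so carries A and received a from II-5 (aa), so III-5 is Aa; III-6 is affected so carries A and received a from II-5 (aa), so III-6 is Aa.
Every other individual is either homozygous by phenotype or has at least one consistent homozygous assignment, so the count is 6.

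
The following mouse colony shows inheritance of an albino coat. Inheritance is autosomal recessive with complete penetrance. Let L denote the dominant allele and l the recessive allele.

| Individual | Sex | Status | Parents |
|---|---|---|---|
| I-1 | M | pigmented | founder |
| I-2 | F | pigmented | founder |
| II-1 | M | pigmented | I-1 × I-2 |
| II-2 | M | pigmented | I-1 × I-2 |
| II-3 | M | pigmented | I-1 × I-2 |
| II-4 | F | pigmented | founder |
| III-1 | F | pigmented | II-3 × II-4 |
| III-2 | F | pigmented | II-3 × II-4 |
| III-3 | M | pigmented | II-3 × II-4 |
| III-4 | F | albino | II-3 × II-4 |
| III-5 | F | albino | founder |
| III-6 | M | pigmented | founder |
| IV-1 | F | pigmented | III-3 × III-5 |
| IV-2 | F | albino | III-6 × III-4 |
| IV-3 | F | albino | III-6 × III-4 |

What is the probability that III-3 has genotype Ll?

1/2

II-3 is pigmented so carries L and passed l to III-4 (ll), so II-3 is Ll.
II-4 is pigmented so carries L and passed l to III-4 (ll), so II-4 is Ll.
Their cross gives offspring ratios 1/4 LL : 1/2 Ll : 1/4 ll. Conditioning on III-3 being pigmented, P(Ll) = 1/2 / 3/4 = 2/3 before taking III-3's own offspring into account.
III-5 is albino, so III-5 is ll.
Now use III-3's offspring. Probability of each recorded status — pigmented daughter IV-1: 1/2 if III-3 is Ll, 1 if LL.
Bayes: P(Ll) = 2/3·1/2 / (2/3·1/2 + 1/3·1) = 1/2.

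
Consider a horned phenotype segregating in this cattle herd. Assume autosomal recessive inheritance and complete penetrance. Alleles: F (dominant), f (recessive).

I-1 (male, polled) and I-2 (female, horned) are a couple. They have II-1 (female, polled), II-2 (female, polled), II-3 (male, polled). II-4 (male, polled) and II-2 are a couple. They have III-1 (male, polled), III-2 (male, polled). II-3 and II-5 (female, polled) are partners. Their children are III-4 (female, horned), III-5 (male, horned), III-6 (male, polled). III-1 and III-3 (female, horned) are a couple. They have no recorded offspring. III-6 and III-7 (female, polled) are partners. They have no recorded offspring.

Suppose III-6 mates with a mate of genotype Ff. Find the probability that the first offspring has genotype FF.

II-3 is polled so carries F and received f from I-2 (ff), so II-3 is Ff.
II-5 is polled so carries F and passed f to III-4 (ff), so II-5 is Ff.
III-6 is a polled offspring of II-3 (Ff) × II-5 (Ff), whose cross gives 1/4 FF : 1/2 Ff : 1/4 ff; conditioning on being polled, III-6 is FF with probability 1/3, Ff with probability 2/3.
Summing over parental genotype combinations, P(offspring has genotype FF) = 1/3·1/2 + 2/3·1/4 = 1/3.

1/3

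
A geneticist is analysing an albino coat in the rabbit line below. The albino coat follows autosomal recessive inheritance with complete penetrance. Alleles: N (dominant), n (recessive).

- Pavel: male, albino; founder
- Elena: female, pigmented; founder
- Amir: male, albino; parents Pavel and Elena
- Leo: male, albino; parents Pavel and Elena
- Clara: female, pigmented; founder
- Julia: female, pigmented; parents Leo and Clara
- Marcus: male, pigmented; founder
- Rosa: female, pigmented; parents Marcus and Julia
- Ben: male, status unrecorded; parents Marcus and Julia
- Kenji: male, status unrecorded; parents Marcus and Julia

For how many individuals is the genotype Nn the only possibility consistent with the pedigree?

Obligate heterozygotes: Elena is pigmented so carries N and passed n to Amir (nn), so Elena is Nn; Julia is pigmented so carries N and received n from Leo (nn), so Julia is Nn.
Every other individual is either homozygous by phenotype or has at least one consistent homozygous assignment, so the count is 2.

2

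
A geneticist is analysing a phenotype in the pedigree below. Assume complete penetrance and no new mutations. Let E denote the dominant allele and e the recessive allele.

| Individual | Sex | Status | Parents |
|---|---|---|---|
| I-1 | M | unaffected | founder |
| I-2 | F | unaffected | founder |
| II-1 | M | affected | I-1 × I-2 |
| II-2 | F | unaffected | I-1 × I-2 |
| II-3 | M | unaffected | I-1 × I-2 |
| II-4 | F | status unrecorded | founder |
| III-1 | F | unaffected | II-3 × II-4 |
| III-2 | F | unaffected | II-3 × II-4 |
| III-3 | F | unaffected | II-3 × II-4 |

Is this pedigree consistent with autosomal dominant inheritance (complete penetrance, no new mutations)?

No

Under autosomal dominant, II-1 (affected, male) cannot arise from I-1 (unaffected) × I-2 (unaffected).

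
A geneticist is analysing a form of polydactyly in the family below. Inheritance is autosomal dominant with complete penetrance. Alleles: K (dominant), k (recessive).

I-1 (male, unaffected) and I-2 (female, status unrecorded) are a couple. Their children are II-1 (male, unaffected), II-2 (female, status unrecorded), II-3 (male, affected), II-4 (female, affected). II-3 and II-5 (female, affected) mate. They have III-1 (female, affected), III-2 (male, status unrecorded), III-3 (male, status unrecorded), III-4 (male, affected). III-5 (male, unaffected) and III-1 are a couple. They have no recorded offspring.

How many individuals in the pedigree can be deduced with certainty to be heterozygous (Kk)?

Obligate heterozygotes: I-2 passed K to II-3 (Kk, whose k came from I-1) and passed k to II-1 (kk), so I-2 is Kk; II-3 is affected so carries K and received k from I-1 (kk), so II-3 is Kk; II-4 is affected so carries K and received k from I-1 (kk), so II-4 is Kk.
Every other individual is either homozygous by phenotype or has at least one consistent homozygous assignment, so the count is 3.

3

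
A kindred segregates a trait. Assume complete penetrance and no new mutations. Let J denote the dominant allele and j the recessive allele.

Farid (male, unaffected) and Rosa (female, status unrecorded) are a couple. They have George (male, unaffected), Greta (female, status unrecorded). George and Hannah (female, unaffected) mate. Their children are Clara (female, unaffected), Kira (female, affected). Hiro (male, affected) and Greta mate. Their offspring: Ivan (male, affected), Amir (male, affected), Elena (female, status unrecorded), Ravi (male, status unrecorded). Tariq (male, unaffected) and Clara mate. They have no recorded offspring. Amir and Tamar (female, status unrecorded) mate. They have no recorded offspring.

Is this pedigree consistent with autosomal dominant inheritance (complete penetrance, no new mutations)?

Under autosomal dominant, Kira (affected, female) cannot arise from George (unaffected) × Hannah (unaffected).

No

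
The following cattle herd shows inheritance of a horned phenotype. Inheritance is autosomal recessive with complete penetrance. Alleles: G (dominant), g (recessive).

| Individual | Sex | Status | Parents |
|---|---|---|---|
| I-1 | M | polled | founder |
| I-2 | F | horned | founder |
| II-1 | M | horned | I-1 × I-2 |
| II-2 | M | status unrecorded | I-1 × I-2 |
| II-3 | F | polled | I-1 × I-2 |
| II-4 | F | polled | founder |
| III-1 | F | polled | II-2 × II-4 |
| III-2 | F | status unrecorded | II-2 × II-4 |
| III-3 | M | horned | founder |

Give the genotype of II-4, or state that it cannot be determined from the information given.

II-4's phenotype allows GG or Gg, and no parent or child forces a single allele at both positions; consistent genotype assignments exist with II-4 as GG or Gg.

cannot be determined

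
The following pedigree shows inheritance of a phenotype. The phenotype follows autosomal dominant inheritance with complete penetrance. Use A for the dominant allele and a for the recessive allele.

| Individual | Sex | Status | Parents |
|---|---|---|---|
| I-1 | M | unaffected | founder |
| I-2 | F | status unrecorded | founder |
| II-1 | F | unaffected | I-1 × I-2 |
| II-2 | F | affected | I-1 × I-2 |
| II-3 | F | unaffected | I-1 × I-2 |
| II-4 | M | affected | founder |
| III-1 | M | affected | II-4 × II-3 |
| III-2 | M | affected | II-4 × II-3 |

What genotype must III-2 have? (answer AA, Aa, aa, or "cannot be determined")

Aa

From phenotype alone, III-2 is AA or Aa.
III-2 is affected so carries A and received a from II-3 (aa), so III-2 is Aa.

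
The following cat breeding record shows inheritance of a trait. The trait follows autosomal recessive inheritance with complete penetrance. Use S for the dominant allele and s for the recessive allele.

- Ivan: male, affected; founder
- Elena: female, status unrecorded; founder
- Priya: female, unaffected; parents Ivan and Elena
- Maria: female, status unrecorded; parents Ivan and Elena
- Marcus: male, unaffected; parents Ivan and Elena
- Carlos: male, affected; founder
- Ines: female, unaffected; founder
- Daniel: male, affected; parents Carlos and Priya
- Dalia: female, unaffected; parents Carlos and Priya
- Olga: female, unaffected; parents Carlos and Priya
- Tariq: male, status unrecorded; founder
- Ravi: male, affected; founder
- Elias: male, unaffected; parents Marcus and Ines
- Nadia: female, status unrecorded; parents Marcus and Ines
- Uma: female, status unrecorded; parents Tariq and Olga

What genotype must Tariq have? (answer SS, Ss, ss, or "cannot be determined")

cannot be determined

Tariq's phenotype is unrecorded, and no parent or child forces a single allele at both positions; consistent genotype assignments exist with Tariq as SS or Ss or ss.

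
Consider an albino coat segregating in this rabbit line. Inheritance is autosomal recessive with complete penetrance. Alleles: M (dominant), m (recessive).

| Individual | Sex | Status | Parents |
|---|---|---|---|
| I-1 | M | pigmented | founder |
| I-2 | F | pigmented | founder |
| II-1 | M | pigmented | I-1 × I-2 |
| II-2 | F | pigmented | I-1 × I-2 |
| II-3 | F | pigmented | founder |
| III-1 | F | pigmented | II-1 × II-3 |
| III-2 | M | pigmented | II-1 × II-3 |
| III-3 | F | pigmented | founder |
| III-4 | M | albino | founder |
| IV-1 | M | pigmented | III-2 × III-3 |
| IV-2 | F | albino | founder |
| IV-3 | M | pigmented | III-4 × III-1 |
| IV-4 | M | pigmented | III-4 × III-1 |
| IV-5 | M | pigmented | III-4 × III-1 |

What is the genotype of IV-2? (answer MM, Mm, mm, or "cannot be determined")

IV-2 is albino, so IV-2 is mm.

mm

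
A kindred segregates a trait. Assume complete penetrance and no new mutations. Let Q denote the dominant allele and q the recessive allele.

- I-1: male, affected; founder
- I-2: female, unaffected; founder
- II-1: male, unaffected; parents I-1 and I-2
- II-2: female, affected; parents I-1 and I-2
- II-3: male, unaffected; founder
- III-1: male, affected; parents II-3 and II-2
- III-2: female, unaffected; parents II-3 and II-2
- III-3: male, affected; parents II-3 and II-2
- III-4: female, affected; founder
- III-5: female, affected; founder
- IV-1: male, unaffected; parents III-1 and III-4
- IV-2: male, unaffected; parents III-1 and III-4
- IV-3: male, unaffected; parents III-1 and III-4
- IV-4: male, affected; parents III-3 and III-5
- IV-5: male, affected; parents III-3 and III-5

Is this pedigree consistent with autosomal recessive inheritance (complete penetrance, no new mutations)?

No

Under autosomal recessive, IV-1 (unaffected, male) cannot arise from III-1 (affected) × III-4 (affected).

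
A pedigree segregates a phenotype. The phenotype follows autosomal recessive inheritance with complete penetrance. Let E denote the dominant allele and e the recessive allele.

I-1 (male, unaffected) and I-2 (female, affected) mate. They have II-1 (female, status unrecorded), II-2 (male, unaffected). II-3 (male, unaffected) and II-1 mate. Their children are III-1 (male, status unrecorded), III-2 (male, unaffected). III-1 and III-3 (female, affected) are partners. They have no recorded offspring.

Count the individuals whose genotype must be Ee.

1

Obligate heterozygotes: II-2 is unaffected so carries E and received e from I-2 (ee), so II-2 is Ee.
Every other individual is either homozygous by phenotype or has at least one consistent homozygous assignment, so the count is 1.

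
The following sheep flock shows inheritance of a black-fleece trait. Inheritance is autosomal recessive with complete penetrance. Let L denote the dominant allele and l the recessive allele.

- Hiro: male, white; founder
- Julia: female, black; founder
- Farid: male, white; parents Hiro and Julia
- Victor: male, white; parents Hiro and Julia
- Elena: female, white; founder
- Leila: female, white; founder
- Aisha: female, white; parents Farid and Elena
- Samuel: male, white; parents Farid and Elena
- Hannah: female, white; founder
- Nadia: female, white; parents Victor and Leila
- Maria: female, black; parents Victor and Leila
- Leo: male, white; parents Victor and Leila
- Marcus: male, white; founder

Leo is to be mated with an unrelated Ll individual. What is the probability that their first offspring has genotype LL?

Victor is white so carries L and received l from Julia (ll), so Victor is Ll.
Leila is white so carries L and passed l to Maria (ll), so Leila is Ll.
Leo is a white offspring of Victor (Ll) × Leila (Ll), whose cross gives 1/4 LL : 1/2 Ll : 1/4 ll; conditioning on being white, Leo is LL with probability 1/3, Ll with probability 2/3.
Summing over parental genotype combinations, P(offspring has genotype LL) = 1/3·1/2 + 2/3·1/4 = 1/3.

1/3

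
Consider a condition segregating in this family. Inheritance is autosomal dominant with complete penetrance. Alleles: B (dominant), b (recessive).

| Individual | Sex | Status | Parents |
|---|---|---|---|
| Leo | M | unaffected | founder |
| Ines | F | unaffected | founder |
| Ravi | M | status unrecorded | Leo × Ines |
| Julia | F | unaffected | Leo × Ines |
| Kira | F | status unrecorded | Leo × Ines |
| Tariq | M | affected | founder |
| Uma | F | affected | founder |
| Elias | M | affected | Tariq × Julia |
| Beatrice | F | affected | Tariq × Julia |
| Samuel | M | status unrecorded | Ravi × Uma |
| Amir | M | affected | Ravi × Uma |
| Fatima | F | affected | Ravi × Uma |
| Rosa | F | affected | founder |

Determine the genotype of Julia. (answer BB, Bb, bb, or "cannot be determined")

bb

Julia is unaffected, so Julia is bb.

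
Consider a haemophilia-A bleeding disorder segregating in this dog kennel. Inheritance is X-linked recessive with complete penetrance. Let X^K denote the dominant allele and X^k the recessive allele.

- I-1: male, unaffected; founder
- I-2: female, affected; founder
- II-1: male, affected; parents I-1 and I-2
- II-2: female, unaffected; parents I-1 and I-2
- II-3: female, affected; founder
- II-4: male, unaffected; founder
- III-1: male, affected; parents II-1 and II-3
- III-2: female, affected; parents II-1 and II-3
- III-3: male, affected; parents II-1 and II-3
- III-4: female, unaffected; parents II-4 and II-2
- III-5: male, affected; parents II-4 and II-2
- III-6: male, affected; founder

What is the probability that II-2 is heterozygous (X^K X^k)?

1

II-2 is unaffected so carries K and received k from I-2 (X^k X^k), so II-2 is X^K X^k, giving P(X^K X^k) = 1.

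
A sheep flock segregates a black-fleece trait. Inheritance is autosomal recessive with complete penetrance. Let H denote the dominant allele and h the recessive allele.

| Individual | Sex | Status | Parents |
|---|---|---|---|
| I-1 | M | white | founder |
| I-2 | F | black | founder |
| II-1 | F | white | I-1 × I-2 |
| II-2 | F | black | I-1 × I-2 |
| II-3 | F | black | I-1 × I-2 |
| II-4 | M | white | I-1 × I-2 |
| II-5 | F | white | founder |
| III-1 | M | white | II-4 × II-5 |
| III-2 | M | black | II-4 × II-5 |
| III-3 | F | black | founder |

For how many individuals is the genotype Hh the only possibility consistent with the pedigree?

Obligate heterozygotes: I-1 is white so carries H and passed h to II-2 (hh), so I-1 is Hh; II-1 is white so carries H and received h from I-2 (hh), so II-1 is Hh; II-4 is white so carries H and received h from I-2 (hh), so II-4 is Hh; II-5 is white so carries H and passed h to III-2 (hh), so II-5 is Hh.
Every other individual is either homozygous by phenotype or has at least one consistent homozygous assignment, so the count is 4.

4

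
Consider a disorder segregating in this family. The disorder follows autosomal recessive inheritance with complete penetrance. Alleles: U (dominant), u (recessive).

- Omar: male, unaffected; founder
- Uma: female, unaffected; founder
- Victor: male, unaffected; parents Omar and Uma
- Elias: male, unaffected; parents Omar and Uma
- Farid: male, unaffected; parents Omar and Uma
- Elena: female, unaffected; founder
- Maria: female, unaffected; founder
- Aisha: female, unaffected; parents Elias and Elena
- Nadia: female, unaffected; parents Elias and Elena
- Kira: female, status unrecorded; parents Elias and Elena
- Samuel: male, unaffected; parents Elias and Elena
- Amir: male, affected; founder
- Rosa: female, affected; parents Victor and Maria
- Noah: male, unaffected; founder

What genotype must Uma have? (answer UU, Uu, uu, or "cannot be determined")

Uma's phenotype allows UU or Uu, and no parent or child forces a single allele at both positions; consistent genotype assignments exist with Uma as UU or Uu.

cannot be determined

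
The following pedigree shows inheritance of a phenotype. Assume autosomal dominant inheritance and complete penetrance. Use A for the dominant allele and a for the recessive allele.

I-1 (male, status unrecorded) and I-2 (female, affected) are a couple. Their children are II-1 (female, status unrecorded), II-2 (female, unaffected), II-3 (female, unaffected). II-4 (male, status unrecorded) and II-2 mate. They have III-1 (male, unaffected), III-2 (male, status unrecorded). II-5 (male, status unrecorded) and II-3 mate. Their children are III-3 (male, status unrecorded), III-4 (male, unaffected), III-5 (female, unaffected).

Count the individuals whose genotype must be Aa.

Obligate heterozygotes: I-2 is affected so carries A and passed a to II-2 (aa), so I-2 is Aa.
Every other individual is either homozygous by phenotype or has at least one consistent homozygous assignment, so the count is 1.

1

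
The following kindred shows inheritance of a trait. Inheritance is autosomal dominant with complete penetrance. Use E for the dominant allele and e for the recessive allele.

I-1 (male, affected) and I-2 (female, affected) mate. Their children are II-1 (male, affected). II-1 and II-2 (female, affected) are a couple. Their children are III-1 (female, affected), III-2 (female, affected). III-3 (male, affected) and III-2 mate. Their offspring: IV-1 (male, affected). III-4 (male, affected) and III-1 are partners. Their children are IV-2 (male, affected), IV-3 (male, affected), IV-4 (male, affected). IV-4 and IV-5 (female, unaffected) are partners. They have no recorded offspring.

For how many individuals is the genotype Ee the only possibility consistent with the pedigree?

0

No individual's genotype is forced to Ee by the pedigree, so the count is 0.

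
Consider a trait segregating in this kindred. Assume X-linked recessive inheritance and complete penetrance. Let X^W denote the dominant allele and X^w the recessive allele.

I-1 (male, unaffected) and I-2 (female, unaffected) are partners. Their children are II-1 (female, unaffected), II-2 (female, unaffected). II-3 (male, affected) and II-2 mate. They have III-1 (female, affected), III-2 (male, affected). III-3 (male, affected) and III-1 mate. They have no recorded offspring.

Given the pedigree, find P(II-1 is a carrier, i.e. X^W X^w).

I-1 is unaffected, so I-1 is X^W Y.
I-2 is unaffected so carries W and passed w to II-2 (X^W X^w, whose W came from I-1), so I-2 is X^W X^w.
Their cross gives offspring ratios 1/2 X^W X^W : 1/2 X^W X^w. Conditioning on II-1 being unaffected, P(X^W X^w) = 1/2 / 1 = 1/2.

1/2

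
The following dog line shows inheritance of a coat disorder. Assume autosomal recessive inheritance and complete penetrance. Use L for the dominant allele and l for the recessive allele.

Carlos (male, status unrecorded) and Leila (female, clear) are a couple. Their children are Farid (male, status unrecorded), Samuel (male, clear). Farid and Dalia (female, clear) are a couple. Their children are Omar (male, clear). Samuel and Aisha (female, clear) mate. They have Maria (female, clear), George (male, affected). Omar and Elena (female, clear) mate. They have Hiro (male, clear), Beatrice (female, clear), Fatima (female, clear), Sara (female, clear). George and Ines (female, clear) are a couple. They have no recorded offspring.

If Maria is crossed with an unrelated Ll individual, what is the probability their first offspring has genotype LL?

Samuel is clear so carries L and passed l to George (ll), so Samuel is Ll.
Aisha is clear so carries L and passed l to George (ll), so Aisha is Ll.
Maria is a clear offspring of Samuel (Ll) × Aisha (Ll), whose cross gives 1/4 LL : 1/2 Ll : 1/4 ll; conditioning on being clear, Maria is LL with probability 1/3, Ll with probability 2/3.
Summing over parental genotype combinations, P(offspring has genotype LL) = 1/3·1/2 + 2/3·1/4 = 1/3.

1/3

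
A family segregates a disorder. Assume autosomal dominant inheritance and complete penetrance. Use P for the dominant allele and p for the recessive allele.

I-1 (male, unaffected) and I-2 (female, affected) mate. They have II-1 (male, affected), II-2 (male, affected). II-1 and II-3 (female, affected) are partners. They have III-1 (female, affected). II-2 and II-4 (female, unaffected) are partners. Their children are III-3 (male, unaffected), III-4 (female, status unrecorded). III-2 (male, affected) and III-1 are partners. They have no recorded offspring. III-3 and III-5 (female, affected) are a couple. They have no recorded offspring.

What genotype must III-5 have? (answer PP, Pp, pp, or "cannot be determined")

III-5's phenotype allows PP or Pp, and no parent or child forces a single allele at both positions; consistent genotype assignments exist with III-5 as PP or Pp.

cannot be determined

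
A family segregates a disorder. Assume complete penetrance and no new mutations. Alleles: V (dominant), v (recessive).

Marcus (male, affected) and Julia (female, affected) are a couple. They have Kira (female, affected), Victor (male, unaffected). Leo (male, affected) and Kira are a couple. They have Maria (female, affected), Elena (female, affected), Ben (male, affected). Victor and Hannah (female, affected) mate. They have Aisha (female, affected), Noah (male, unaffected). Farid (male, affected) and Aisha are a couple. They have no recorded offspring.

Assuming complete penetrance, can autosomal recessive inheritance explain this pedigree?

Under autosomal recessive, Victor (unaffected, male) cannot arise from Marcus (affected) × Julia (affected).

No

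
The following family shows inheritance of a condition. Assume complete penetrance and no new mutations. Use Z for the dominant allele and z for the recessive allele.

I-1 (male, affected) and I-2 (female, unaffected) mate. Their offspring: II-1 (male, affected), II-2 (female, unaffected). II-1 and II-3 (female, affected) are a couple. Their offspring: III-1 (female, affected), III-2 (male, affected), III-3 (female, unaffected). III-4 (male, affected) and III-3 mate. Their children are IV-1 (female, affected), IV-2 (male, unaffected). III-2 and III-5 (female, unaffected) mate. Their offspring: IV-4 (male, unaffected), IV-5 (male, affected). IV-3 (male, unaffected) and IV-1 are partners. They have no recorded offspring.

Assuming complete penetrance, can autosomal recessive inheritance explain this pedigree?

Under autosomal recessive, III-3 (unaffected, female) cannot arise from II-1 (affected) × II-3 (affected).

No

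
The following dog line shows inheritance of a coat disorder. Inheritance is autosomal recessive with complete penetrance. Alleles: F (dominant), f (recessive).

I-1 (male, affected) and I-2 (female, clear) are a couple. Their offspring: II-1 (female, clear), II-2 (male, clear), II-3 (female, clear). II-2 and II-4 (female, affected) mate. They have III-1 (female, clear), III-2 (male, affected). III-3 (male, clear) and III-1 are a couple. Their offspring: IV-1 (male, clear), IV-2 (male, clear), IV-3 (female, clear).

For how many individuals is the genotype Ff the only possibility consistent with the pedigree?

4

Obligate heterozygotes: II-1 is clear so carries F and received f from I-1 (ff), so II-1 is Ff; II-2 is clear so carries F and received f from I-1 (ff), so II-2 is Ff; II-3 is clear so carries F and received f from I-1 (ff), so II-3 is Ff; III-1 is clear so carries F and received f from II-4 (ff), so III-1 is Ff.
Every other individual is either homozygous by phenotype or has at least one consistent homozygous assignment, so the count is 4.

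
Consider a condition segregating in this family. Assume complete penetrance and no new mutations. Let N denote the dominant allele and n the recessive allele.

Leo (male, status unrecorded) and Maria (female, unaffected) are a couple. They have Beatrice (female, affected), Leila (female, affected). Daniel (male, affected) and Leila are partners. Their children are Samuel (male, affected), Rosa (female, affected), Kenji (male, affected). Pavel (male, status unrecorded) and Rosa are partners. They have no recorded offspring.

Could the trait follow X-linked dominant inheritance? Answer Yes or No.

Yes

A consistent assignment under X-linked dominant exists: Leo X^N Y, Maria X^n X^n, Beatrice X^N X^n, Leila X^N X^n, Daniel X^N Y, Samuel X^N Y, Rosa X^N X^N, Kenji X^N Y, Pavel X^N Y.
In this assignment every recorded phenotype matches its genotype and every non-founder's genotype is obtainable from its parents' genotypes, so the pedigree is consistent.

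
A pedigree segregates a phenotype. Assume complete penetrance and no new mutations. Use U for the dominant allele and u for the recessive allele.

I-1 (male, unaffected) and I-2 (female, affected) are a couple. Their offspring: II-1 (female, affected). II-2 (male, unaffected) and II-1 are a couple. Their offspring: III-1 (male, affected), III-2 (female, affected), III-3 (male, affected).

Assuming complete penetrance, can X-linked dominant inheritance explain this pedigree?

Yes

A consistent assignment under X-linked dominant exists: I-1 X^u Y, I-2 X^U X^U, II-1 X^U X^u, II-2 X^u Y, III-1 X^U Y, III-2 X^U X^u, III-3 X^U Y.
In this assignment every recorded phenotype matches its genotype and every non-founder's genotype is obtainable from its parents' genotypes, so the pedigree is consistent.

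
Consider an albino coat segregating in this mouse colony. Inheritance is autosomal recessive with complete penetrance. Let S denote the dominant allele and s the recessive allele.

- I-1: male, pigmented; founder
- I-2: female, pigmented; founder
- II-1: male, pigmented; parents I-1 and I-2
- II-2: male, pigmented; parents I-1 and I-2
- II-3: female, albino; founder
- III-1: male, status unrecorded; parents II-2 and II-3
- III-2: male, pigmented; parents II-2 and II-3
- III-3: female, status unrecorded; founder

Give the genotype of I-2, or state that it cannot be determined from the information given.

cannot be determined

I-2's phenotype allows SS or Ss, and no parent or child forces a single allele at both positions; consistent genotype assignments exist with I-2 as SS or Ss.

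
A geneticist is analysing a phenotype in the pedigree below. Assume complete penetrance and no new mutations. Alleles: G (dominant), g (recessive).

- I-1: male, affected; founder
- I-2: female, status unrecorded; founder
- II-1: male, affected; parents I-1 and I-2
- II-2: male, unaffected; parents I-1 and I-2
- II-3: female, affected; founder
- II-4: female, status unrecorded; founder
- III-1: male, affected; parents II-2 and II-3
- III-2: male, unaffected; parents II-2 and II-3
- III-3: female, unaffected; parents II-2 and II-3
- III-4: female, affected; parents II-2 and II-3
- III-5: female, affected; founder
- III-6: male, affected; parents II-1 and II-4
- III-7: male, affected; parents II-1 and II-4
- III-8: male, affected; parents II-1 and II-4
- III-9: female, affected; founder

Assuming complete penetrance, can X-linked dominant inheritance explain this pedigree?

Yes

A consistent assignment under X-linked dominant exists: I-1 X^G Y, I-2 X^G X^g, II-1 X^G Y, II-2 X^g Y, II-3 X^G X^g, II-4 X^G X^G, III-1 X^G Y, III-2 X^g Y, III-3 X^g X^g, III-4 X^G X^g, III-5 X^G X^G, III-6 X^G Y, III-7 X^G Y, III-8 X^G Y, III-9 X^G X^G.
In this assignment every recorded phenotype matches its genotype and every non-founder's genotype is obtainable from its parents' genotypes, so the pedigree is consistent.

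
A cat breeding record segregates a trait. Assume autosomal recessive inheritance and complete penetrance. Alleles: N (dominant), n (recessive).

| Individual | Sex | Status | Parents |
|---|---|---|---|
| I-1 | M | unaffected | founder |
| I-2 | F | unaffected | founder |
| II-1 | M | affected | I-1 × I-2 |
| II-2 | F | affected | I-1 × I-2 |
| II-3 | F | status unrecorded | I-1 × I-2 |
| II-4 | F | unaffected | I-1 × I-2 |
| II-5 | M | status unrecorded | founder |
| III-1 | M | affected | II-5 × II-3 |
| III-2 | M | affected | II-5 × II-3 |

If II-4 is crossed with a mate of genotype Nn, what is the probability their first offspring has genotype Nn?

I-1 is unaffected so carries N and passed n to II-1 (nn), so I-1 is Nn.
I-2 is unaffected so carries N and passed n to II-1 (nn), so I-2 is Nn.
II-4 is an unaffected offspring of I-1 (Nn) × I-2 (Nn), whose cross gives 1/4 NN : 1/2 Nn : 1/4 nn; conditioning on being unaffected, II-4 is NN with probability 1/3, Nn with probability 2/3.
Summing over parental genotype combinations, P(offspring has genotype Nn) = 1/3·1/2 + 2/3·1/2 = 1/2.

1/2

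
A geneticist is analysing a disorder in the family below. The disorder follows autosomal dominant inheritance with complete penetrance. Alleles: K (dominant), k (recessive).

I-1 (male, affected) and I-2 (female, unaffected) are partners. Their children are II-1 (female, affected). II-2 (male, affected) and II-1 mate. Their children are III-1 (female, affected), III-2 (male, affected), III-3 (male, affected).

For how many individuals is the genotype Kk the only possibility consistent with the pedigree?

1

Obligate heterozygotes: II-1 is affected so carries K and received k from I-2 (kk), so II-1 is Kk.
Every other individual is either homozygous by phenotype or has at least one consistent homozygous assignment, so the count is 1.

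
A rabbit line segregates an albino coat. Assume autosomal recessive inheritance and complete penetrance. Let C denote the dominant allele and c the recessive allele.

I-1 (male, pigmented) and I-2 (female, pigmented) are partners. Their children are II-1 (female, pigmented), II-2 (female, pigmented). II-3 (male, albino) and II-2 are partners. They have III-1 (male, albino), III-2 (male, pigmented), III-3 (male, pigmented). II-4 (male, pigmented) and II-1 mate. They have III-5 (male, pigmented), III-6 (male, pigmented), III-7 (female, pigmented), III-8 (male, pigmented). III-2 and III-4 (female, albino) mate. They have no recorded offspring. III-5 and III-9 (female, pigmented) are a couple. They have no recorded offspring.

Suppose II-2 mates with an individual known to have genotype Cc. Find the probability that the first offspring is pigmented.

3/4

II-2 is pigmented so carries C and passed c to III-1 (cc), so II-2 is Cc.
The cross gives 1/4 CC : 1/2 Cc : 1/4 cc, so P(offspring is pigmented) = 3/4.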